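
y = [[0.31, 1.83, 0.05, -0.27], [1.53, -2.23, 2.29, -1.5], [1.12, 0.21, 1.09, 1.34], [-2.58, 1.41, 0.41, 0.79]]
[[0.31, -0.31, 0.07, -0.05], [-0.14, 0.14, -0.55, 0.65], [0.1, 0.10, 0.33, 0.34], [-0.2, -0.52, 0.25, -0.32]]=y@ [[0.14,0.12,0.01,0.13], [0.14,-0.17,0.07,-0.05], [-0.04,-0.12,-0.02,0.16], [-0.03,0.10,0.24,0.02]]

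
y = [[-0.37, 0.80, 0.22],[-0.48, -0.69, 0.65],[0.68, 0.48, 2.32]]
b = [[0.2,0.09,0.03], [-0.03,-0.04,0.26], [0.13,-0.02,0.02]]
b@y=[[-0.1, 0.11, 0.17], [0.21, 0.13, 0.57], [-0.02, 0.13, 0.06]]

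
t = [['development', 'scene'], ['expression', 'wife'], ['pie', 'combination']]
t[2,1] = 'combination'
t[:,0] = ['development', 'expression', 'pie']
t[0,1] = 'scene'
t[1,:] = ['expression', 'wife']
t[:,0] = ['development', 'expression', 'pie']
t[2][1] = 'combination'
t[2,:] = ['pie', 'combination']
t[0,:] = ['development', 'scene']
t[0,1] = 'scene'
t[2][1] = 'combination'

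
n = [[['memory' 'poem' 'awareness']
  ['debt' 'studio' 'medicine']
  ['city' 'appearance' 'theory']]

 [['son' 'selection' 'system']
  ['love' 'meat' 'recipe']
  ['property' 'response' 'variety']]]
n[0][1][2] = 'medicine'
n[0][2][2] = 'theory'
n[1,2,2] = 'variety'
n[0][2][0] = 'city'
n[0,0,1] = 'poem'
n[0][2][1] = 'appearance'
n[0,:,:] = [['memory', 'poem', 'awareness'], ['debt', 'studio', 'medicine'], ['city', 'appearance', 'theory']]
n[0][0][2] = 'awareness'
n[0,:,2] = ['awareness', 'medicine', 'theory']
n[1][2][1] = 'response'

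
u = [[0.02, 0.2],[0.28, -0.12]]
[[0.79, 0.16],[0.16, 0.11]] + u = [[0.81, 0.36], [0.44, -0.01]]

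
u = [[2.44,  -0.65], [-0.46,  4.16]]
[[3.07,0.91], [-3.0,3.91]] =u @ [[1.10, 0.64], [-0.6, 1.01]]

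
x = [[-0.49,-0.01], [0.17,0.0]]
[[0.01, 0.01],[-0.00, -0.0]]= x @[[-0.01, -0.02], [-0.13, 0.02]]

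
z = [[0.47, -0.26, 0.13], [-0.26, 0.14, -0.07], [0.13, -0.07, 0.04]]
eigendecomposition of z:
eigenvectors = [[-0.85, 0.51, -0.12],[0.47, 0.85, 0.26],[-0.24, -0.16, 0.96]]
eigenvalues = [0.65, -0.0, 0.0]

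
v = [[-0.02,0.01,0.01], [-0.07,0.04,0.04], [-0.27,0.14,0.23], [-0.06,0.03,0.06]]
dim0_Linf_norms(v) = [0.27, 0.14, 0.23]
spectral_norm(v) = 0.40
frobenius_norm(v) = 0.40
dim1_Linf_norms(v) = [0.02, 0.07, 0.27, 0.06]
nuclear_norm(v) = 0.42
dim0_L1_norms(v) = [0.42, 0.22, 0.34]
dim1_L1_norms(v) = [0.04, 0.15, 0.64, 0.15]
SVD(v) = [[-0.06, -0.27, 0.92], [-0.22, -0.86, -0.36], [-0.95, 0.12, 0.06], [-0.22, 0.42, -0.16]] @ diag([0.4022814410092609, 0.019178839319820642, 0.0013469750766170125]) @ [[0.71, -0.37, -0.60], [0.45, -0.42, 0.79], [-0.54, -0.83, -0.13]]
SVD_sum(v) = [[-0.02,  0.01,  0.01], [-0.06,  0.03,  0.05], [-0.27,  0.14,  0.23], [-0.06,  0.03,  0.05]] + [[-0.00, 0.0, -0.00], [-0.01, 0.01, -0.01], [0.00, -0.00, 0.0], [0.0, -0.00, 0.01]] + [[-0.00,-0.00,-0.0], [0.00,0.00,0.00], [-0.00,-0.0,-0.0], [0.00,0.00,0.00]]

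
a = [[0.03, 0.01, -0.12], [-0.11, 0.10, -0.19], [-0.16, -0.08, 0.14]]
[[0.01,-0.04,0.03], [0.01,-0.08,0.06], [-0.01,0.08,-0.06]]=a @ [[0.01, -0.08, 0.07],[0.04, -0.33, 0.26],[-0.04, 0.28, -0.22]]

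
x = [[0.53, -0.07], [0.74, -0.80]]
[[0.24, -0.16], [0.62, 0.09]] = x @[[0.41, -0.36], [-0.39, -0.45]]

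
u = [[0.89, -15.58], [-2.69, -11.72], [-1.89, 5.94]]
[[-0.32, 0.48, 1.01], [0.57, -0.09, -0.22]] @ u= [[-3.48, 5.36],[1.17, -9.13]]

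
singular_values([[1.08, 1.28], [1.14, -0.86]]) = [1.68, 1.42]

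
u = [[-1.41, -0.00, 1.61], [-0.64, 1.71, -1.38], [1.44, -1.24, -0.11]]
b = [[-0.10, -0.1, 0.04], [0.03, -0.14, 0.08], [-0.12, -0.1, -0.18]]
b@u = [[0.26, -0.22, -0.03], [0.16, -0.34, 0.23], [-0.03, 0.05, -0.04]]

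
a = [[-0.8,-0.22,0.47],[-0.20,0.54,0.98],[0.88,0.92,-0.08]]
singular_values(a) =[1.51, 1.23, 0.14]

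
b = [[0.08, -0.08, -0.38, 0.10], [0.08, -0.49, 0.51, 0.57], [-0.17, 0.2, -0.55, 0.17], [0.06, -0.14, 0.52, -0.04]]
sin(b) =[[0.09,  -0.09,  -0.35,  0.10], [0.07,  -0.47,  0.48,  0.55], [-0.15,  0.17,  -0.48,  0.17], [0.05,  -0.11,  0.46,  -0.04]]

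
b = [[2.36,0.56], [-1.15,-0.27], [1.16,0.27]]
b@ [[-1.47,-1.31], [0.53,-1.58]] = [[-3.17, -3.98], [1.55, 1.93], [-1.56, -1.95]]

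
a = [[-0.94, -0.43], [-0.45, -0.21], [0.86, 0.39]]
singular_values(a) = [1.49, 0.0]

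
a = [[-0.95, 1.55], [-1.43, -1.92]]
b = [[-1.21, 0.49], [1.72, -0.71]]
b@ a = [[0.45, -2.82], [-0.62, 4.03]]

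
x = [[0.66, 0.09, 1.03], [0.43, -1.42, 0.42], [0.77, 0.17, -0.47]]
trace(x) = -1.23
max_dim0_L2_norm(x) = 1.43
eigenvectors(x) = [[0.88, 0.54, -0.06], [0.21, -0.23, -0.98], [0.43, -0.81, 0.21]]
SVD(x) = [[-0.45, -0.88, 0.17], [-0.89, 0.43, -0.13], [0.04, -0.21, -0.98]] @ diag([1.6362569720923041, 1.1074083480153831, 0.9062614810446066]) @ [[-0.39, 0.76, -0.52], [-0.5, -0.65, -0.56], [-0.77, 0.04, 0.64]]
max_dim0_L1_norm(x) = 1.92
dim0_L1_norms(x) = [1.86, 1.68, 1.92]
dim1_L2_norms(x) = [1.23, 1.54, 0.92]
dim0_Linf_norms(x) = [0.77, 1.42, 1.03]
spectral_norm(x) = 1.64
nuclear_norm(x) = 3.65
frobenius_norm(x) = 2.17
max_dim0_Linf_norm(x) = 1.42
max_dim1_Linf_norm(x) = 1.42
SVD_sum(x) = [[0.29, -0.55, 0.38], [0.58, -1.1, 0.76], [-0.03, 0.05, -0.04]] + [[0.49, 0.64, 0.55], [-0.24, -0.31, -0.27], [0.12, 0.15, 0.13]] + [[-0.12, 0.01, 0.10], [0.09, -0.0, -0.08], [0.68, -0.04, -0.57]]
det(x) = 1.64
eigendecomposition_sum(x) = [[0.89, 0.07, 0.57], [0.22, 0.02, 0.14], [0.44, 0.03, 0.28]] + [[-0.24, 0.11, 0.43], [0.10, -0.04, -0.18], [0.36, -0.16, -0.65]] + [[0.01, -0.08, 0.03], [0.11, -1.39, 0.46], [-0.02, 0.3, -0.1]]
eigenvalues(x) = [1.19, -0.93, -1.48]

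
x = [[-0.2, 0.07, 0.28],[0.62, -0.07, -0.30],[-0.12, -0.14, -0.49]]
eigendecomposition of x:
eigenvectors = [[0.05, -0.24, -0.45],[-0.96, 0.93, 0.77],[0.27, -0.29, 0.46]]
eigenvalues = [-0.02, -0.14, -0.61]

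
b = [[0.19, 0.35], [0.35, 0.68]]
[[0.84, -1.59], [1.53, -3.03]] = b@[[4.8, -3.17],  [-0.22, -2.83]]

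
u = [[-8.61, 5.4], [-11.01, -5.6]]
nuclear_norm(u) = 21.71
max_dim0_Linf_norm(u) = 11.01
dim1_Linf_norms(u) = [8.61, 11.01]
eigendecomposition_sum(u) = [[-4.30+3.07j, 2.70+2.54j], [(-5.5-5.17j), -2.80+4.49j]] + [[(-4.3-3.07j),(2.7-2.54j)], [(-5.5+5.17j),-2.80-4.49j]]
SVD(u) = [[-0.57,  -0.82], [-0.82,  0.57]] @ diag([14.036956546293935, 7.670466147337847]) @ [[0.99, 0.11], [0.11, -0.99]]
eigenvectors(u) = [[-0.11+0.56j,  (-0.11-0.56j)], [-0.82+0.00j,  (-0.82-0j)]]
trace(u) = -14.21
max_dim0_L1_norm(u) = 19.62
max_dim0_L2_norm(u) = 13.98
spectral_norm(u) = 14.04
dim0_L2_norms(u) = [13.98, 7.78]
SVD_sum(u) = [[-7.91,-0.88], [-11.49,-1.28]] + [[-0.7,6.28], [0.48,-4.32]]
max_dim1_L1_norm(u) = 16.61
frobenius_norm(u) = 16.00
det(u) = 107.67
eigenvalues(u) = [(-7.1+7.56j), (-7.1-7.56j)]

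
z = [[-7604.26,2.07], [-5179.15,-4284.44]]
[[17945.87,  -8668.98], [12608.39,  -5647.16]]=z @ [[-2.36, 1.14], [-0.09, -0.06]]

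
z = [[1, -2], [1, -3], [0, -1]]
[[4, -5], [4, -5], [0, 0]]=z @ [[4, -5], [0, 0]]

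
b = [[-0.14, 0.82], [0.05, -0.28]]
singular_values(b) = [0.88, 0.0]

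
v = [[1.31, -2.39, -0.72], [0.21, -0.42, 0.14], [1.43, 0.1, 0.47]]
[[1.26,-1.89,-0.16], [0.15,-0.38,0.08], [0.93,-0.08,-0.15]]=v @[[0.73, -0.06, -0.22], [-0.06, 0.81, -0.17], [-0.22, -0.17, 0.39]]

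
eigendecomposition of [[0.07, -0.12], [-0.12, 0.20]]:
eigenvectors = [[-0.86, 0.51], [-0.51, -0.86]]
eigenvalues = [-0.0, 0.27]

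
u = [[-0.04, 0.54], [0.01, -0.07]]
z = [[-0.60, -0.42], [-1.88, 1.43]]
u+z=[[-0.64, 0.12], [-1.87, 1.36]]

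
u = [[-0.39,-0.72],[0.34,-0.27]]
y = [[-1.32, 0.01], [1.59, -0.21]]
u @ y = [[-0.63, 0.15], [-0.88, 0.06]]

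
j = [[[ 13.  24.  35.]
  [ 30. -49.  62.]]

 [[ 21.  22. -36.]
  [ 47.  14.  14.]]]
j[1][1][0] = 47.0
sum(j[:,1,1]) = -35.0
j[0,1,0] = 30.0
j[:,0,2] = [35.0, -36.0]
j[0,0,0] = 13.0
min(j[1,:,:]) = -36.0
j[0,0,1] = 24.0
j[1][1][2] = 14.0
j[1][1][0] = 47.0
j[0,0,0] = 13.0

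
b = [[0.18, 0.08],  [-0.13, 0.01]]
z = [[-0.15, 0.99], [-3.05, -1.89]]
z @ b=[[-0.16, -0.0],  [-0.3, -0.26]]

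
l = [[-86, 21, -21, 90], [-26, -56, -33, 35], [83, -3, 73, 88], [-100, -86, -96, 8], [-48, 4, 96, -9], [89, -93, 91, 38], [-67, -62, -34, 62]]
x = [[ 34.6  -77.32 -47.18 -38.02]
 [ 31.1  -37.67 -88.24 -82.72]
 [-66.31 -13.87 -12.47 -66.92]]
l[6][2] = -34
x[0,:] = [34.6, -77.32, -47.18, -38.02]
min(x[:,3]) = -82.72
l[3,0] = -100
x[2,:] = [-66.31, -13.87, -12.47, -66.92]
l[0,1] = 21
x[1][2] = -88.24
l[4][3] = -9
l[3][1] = -86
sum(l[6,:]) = -101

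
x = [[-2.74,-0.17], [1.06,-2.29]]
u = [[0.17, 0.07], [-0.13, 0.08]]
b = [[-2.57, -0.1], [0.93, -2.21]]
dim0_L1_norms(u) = [0.3, 0.15]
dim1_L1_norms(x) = [2.91, 3.35]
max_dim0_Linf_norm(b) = 2.57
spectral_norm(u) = 0.21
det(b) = 5.77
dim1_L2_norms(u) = [0.18, 0.15]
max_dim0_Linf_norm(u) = 0.17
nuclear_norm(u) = 0.32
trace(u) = 0.25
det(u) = 0.02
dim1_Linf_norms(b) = [2.57, 2.21]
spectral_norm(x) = 3.09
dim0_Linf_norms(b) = [2.57, 2.21]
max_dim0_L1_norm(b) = 3.5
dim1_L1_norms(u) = [0.24, 0.21]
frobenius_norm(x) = 3.73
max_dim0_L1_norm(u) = 0.3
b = u + x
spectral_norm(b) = 2.90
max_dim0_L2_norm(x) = 2.94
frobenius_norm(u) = 0.24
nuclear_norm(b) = 4.89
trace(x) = -5.03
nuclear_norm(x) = 5.18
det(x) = 6.45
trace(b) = -4.78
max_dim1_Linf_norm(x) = 2.74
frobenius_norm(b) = 3.52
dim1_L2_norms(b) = [2.57, 2.4]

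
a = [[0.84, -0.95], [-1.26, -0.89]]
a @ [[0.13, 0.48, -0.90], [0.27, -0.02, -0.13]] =[[-0.15, 0.42, -0.63],[-0.4, -0.59, 1.25]]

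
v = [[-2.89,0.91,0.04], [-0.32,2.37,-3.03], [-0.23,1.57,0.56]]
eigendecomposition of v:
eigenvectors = [[(-1+0j), (0.14-0.07j), (0.14+0.07j)],[(-0.08+0j), 0.81+0.00j, 0.81-0.00j],[(-0.03+0j), 0.24-0.52j, 0.24+0.52j]]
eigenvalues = [(-2.82+0j), (1.43+1.98j), (1.43-1.98j)]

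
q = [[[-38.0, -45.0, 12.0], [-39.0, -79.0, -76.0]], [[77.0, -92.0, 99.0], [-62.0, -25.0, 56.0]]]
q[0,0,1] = -45.0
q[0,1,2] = -76.0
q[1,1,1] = -25.0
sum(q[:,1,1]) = -104.0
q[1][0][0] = 77.0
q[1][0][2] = 99.0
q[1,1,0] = -62.0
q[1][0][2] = 99.0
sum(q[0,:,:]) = -265.0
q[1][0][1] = -92.0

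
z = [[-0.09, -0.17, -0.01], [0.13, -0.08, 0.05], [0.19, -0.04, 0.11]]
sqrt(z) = [[0.18, -0.47, 0.05],[0.29, 0.2, 0.07],[0.29, 0.2, 0.28]]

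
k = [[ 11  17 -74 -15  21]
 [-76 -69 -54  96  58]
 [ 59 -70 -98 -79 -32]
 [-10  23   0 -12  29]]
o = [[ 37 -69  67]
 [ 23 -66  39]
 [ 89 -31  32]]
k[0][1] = 17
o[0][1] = -69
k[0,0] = 11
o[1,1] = -66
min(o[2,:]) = -31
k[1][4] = 58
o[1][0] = 23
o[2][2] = 32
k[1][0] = -76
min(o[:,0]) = 23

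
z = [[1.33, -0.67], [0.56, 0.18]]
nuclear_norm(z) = 1.95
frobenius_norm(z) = 1.60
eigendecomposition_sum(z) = [[0.66-0.92j, -0.34+1.20j], [0.28-1.00j, 0.09+1.13j]] + [[0.66+0.92j,(-0.34-1.2j)], [(0.28+1j),0.09-1.13j]]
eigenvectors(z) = [[(0.74+0j), 0.74-0.00j],[(0.63-0.23j), 0.63+0.23j]]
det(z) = 0.61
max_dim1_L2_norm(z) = 1.49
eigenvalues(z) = [(0.76+0.21j), (0.76-0.21j)]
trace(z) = 1.51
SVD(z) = [[-0.96, -0.29], [-0.29, 0.96]] @ diag([1.5514057350788997, 0.3961568441467334]) @ [[-0.93, 0.38], [0.38, 0.93]]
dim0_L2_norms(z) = [1.44, 0.69]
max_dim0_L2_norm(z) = 1.44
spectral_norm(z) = 1.55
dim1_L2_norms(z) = [1.49, 0.59]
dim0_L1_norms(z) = [1.89, 0.85]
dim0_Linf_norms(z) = [1.33, 0.67]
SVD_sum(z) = [[1.37, -0.56], [0.42, -0.17]] + [[-0.04, -0.11], [0.14, 0.35]]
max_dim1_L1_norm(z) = 2.0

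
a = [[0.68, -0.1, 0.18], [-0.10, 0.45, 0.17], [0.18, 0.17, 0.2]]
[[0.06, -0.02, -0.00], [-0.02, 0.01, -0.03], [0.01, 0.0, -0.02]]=a @ [[0.08, -0.06, 0.03], [-0.03, -0.02, -0.01], [-0.01, 0.08, -0.13]]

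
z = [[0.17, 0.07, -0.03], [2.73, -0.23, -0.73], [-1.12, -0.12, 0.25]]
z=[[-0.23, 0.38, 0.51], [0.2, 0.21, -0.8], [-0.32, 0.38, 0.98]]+[[0.4, -0.31, -0.54], [2.53, -0.44, 0.07], [-0.80, -0.5, -0.73]]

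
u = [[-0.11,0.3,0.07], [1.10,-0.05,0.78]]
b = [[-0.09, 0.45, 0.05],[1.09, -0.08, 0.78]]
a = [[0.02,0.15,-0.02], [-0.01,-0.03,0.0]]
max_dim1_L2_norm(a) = 0.15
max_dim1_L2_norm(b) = 1.34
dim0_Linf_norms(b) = [1.09, 0.45, 0.78]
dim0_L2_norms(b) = [1.09, 0.46, 0.78]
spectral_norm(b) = 1.34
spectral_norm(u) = 1.35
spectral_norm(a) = 0.16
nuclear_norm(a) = 0.16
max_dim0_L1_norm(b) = 1.18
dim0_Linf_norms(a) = [0.02, 0.15, 0.02]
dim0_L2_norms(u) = [1.11, 0.3, 0.78]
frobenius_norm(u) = 1.39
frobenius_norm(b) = 1.42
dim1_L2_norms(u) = [0.33, 1.35]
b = u + a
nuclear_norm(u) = 1.67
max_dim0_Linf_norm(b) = 1.09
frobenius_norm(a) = 0.16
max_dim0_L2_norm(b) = 1.09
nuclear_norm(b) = 1.80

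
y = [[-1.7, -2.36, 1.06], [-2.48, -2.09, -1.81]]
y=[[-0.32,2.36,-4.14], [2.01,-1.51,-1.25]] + [[-1.38, -4.72, 5.2],[-4.49, -0.58, -0.56]]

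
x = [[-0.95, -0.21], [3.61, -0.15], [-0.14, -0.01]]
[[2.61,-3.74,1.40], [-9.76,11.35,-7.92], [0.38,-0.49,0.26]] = x@[[-2.71, 3.27, -2.08], [-0.16, 3.02, 2.72]]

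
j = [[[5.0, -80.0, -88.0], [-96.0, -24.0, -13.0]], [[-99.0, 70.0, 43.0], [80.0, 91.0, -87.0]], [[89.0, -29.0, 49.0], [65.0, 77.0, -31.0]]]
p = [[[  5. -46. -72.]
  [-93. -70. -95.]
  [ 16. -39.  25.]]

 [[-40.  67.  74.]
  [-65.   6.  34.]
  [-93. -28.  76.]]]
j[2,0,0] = 89.0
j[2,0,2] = 49.0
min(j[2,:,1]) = -29.0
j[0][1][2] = -13.0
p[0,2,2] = 25.0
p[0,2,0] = 16.0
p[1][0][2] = 74.0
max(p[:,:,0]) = 16.0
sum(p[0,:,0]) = -72.0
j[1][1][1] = 91.0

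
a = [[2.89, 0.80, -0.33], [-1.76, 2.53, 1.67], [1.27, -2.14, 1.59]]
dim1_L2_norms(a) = [3.02, 3.51, 2.95]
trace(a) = 7.01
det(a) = 25.71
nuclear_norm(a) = 9.17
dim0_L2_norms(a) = [3.61, 3.41, 2.33]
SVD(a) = [[-0.41, -0.86, 0.3], [0.76, -0.14, 0.63], [-0.5, 0.49, 0.72]] @ diag([4.1854295192554325, 2.7709031394523165, 2.2165909706390408]) @ [[-0.76, 0.64, 0.15], [-0.58, -0.76, 0.3], [0.30, 0.14, 0.94]]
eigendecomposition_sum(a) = [[(1.84+0j),0.77-0.00j,(0.66+0j)], [(0.16+0j),(0.07-0j),(0.06+0j)], [(1.95+0j),0.81-0.00j,0.70+0.00j]] + [[0.52+0.13j, (0.02-0.66j), -0.50-0.07j], [-0.96+0.81j, (1.23+0.93j), 0.81-0.84j], [-0.34-1.31j, -1.48+0.77j, 0.45+1.17j]] + [[0.52-0.13j,(0.02+0.66j),-0.50+0.07j],[-0.96-0.81j,(1.23-0.93j),(0.81+0.84j)],[-0.34+1.31j,-1.48-0.77j,0.45-1.17j]]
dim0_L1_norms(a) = [5.92, 5.47, 3.59]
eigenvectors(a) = [[0.69+0.00j, (-0.14+0.25j), (-0.14-0.25j)], [(0.06+0j), -0.28-0.59j, -0.28+0.59j], [(0.73+0j), (0.7+0j), 0.70-0.00j]]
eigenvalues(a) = [(2.61+0j), (2.2+2.24j), (2.2-2.24j)]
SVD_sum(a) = [[1.31, -1.1, -0.25], [-2.41, 2.03, 0.47], [1.58, -1.33, -0.31]] + [[1.39, 1.81, -0.70], [0.23, 0.3, -0.12], [-0.79, -1.03, 0.40]] + [[0.20, 0.09, 0.63], [0.42, 0.19, 1.32], [0.47, 0.22, 1.5]]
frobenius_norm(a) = 5.49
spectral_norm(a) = 4.19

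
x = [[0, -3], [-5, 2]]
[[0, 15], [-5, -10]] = x @ [[1, 0], [0, -5]]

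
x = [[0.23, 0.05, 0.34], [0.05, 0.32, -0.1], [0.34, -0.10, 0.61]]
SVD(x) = [[-0.49, -0.31, -0.82], [0.12, -0.95, 0.29], [-0.86, 0.04, 0.50]] @ diag([0.817130673775596, 0.3404284123194618, 0.0024409139049421918]) @ [[-0.49, 0.12, -0.86], [-0.31, -0.95, 0.04], [-0.82, 0.29, 0.5]]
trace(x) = 1.16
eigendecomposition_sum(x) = [[0.20,-0.05,0.35], [-0.05,0.01,-0.09], [0.35,-0.09,0.61]] + [[0.00, -0.00, -0.0], [-0.0, 0.00, 0.0], [-0.0, 0.00, 0.0]] + [[0.03, 0.1, -0.0],[0.10, 0.31, -0.01],[-0.00, -0.01, 0.0]]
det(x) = 0.00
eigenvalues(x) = [0.82, 0.0, 0.34]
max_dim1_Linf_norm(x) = 0.61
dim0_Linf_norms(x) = [0.34, 0.32, 0.61]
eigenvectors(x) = [[-0.49, -0.82, -0.31], [0.12, 0.29, -0.95], [-0.86, 0.50, 0.04]]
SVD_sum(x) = [[0.2, -0.05, 0.35],[-0.05, 0.01, -0.09],[0.35, -0.09, 0.61]] + [[0.03, 0.1, -0.0], [0.10, 0.31, -0.01], [-0.0, -0.01, 0.00]] + [[0.00, -0.00, -0.0], [-0.0, 0.00, 0.00], [-0.0, 0.00, 0.00]]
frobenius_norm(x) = 0.89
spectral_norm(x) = 0.82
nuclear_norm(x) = 1.16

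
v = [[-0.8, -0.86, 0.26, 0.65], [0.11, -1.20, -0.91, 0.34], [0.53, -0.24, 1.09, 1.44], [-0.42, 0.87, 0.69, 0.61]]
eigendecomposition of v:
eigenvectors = [[(-0.79+0j), (-0.79-0j), (-0.22+0j), (0.24+0j)], [(-0.4+0.35j), (-0.4-0.35j), 0.46+0.00j, (-0.24+0j)], [(0.07+0.18j), (0.07-0.18j), (-0.74+0j), (0.9+0j)], [0.04-0.22j, (0.04+0.22j), (0.43+0j), (0.28+0j)]]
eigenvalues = [(-1.3+0.5j), (-1.3-0.5j), (0.56+0j), (1.74+0j)]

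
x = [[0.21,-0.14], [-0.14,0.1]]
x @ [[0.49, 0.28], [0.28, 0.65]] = [[0.06, -0.03], [-0.04, 0.03]]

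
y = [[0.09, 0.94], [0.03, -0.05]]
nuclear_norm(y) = 0.98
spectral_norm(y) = 0.95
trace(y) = 0.04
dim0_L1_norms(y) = [0.12, 0.99]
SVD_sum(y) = [[0.09, 0.94], [-0.00, -0.05]] + [[0.0, -0.00],  [0.03, -0.0]]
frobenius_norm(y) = 0.95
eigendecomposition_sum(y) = [[0.14, 0.52], [0.02, 0.06]] + [[-0.05, 0.42], [0.01, -0.11]]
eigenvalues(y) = [0.2, -0.16]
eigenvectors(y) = [[0.99, -0.97], [0.12, 0.26]]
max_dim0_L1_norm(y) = 0.99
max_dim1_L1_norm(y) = 1.03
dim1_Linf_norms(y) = [0.94, 0.05]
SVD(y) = [[-1.0, 0.05],[0.05, 1.00]] @ diag([0.9454648578620996, 0.03458616121802958]) @ [[-0.09, -1.0], [1.0, -0.09]]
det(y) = -0.03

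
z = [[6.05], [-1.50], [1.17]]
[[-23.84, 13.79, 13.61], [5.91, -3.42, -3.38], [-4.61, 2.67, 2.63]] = z@[[-3.94,2.28,2.25]]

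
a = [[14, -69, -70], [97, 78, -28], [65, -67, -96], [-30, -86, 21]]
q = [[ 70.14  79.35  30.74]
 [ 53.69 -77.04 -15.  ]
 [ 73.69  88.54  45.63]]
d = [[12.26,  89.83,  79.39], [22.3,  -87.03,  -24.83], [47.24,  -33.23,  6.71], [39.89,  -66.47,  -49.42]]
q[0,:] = [70.14, 79.35, 30.74]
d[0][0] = 12.26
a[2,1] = -67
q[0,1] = 79.35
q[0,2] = 30.74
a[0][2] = -70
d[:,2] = [79.39, -24.83, 6.71, -49.42]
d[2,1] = -33.23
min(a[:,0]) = -30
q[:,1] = [79.35, -77.04, 88.54]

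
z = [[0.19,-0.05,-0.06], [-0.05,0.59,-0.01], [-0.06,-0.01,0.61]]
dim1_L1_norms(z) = [0.3, 0.65, 0.68]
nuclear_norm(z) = 1.39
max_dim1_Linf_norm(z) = 0.61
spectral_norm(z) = 0.62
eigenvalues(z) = [0.18, 0.6, 0.62]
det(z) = 0.06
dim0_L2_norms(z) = [0.21, 0.59, 0.61]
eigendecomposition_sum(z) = [[0.17, 0.02, 0.02], [0.02, 0.0, 0.0], [0.02, 0.0, 0.0]] + [[0.01,-0.08,-0.01], [-0.08,0.58,0.07], [-0.01,0.07,0.01]] + [[0.01, 0.01, -0.07], [0.01, 0.01, -0.08], [-0.07, -0.08, 0.60]]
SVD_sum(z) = [[0.01, 0.01, -0.07], [0.01, 0.01, -0.08], [-0.07, -0.08, 0.6]] + [[0.01, -0.08, -0.01], [-0.08, 0.58, 0.07], [-0.01, 0.07, 0.01]] + [[0.17, 0.02, 0.02], [0.02, 0.0, 0.0], [0.02, 0.00, 0.00]]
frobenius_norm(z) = 0.88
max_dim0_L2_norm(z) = 0.61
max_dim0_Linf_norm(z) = 0.61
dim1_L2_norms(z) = [0.21, 0.59, 0.61]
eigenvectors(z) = [[-0.98, -0.14, -0.12], [-0.12, 0.98, -0.13], [-0.14, 0.11, 0.98]]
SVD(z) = [[-0.12, -0.14, -0.98], [-0.13, 0.98, -0.12], [0.98, 0.11, -0.14]] @ diag([0.6187886863131739, 0.5958639700102608, 0.1753473436765653]) @ [[-0.12, -0.13, 0.98], [-0.14, 0.98, 0.11], [-0.98, -0.12, -0.14]]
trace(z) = 1.39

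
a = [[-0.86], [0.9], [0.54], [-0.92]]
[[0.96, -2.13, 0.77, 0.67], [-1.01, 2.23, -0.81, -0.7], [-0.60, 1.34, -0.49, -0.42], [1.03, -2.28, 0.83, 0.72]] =a @[[-1.12, 2.48, -0.90, -0.78]]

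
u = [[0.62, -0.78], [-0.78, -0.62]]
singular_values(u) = [1.0, 1.0]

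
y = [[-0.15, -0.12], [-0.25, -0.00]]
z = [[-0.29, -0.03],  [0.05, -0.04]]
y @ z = [[0.04, 0.01], [0.07, 0.01]]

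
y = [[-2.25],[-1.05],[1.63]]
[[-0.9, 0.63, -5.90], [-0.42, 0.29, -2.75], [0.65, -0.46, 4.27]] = y @ [[0.40, -0.28, 2.62]]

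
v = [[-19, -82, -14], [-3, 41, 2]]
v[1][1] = 41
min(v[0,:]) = -82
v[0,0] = -19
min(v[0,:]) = -82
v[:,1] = [-82, 41]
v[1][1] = 41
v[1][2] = 2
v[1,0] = -3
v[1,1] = 41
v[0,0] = -19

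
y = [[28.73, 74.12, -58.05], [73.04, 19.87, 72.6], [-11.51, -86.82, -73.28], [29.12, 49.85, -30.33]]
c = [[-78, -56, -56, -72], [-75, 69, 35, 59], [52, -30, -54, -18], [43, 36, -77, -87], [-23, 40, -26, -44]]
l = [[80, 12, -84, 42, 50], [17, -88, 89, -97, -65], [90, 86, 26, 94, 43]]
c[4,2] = -26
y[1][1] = 19.87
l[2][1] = 86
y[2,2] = -73.28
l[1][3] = -97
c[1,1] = 69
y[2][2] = -73.28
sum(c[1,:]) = 88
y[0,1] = 74.12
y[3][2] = -30.33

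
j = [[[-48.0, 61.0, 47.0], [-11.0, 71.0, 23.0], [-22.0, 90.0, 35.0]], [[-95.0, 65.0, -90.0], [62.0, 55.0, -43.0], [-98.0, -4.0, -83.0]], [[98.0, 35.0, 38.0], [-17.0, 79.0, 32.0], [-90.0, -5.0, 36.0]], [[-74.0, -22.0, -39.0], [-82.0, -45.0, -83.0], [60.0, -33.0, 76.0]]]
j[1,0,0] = -95.0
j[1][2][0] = -98.0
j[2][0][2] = 38.0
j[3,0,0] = -74.0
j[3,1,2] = -83.0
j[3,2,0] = 60.0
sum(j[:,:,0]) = -317.0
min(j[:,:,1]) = -45.0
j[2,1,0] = -17.0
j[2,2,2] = 36.0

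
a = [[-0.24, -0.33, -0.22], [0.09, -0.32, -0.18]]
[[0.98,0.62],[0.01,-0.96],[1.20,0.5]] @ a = [[-0.18,  -0.52,  -0.33], [-0.09,  0.30,  0.17], [-0.24,  -0.56,  -0.35]]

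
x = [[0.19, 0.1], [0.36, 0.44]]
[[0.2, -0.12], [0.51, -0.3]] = x @[[0.74, -0.44], [0.55, -0.33]]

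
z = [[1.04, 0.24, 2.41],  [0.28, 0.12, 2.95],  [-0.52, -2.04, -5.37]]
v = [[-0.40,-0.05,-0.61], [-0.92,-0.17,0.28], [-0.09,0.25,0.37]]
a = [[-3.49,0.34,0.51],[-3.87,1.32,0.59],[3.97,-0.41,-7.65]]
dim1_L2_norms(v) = [0.73, 0.98, 0.46]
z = a @ v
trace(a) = -9.82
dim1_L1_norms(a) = [4.34, 5.78, 12.03]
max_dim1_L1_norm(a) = 12.03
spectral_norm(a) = 9.34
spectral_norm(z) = 6.89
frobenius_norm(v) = 1.30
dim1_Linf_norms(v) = [0.61, 0.92, 0.37]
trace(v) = -0.20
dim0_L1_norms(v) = [1.41, 0.47, 1.26]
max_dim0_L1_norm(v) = 1.41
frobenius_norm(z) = 7.00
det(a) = 23.26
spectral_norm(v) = 1.02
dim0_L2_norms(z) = [1.2, 2.06, 6.58]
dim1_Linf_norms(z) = [2.41, 2.95, 5.37]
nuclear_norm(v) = 2.03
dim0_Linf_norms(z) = [1.04, 2.04, 5.37]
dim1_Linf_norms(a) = [3.49, 3.87, 7.65]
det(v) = 0.19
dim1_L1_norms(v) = [1.06, 1.37, 0.71]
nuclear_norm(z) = 8.55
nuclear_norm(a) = 14.01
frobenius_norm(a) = 10.20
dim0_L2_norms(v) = [1.01, 0.31, 0.77]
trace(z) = -4.21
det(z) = 4.36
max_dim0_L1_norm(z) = 10.73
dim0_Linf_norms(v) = [0.92, 0.25, 0.61]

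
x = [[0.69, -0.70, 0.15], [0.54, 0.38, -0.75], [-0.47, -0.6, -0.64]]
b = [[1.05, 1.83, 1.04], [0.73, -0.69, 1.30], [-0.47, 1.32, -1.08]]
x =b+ [[-0.36, -2.53, -0.89], [-0.19, 1.07, -2.05], [0.00, -1.92, 0.44]]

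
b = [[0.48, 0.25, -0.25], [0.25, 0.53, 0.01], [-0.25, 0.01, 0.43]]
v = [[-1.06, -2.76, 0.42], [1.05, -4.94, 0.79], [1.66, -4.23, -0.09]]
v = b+[[-1.54, -3.01, 0.67], [0.80, -5.47, 0.78], [1.91, -4.24, -0.52]]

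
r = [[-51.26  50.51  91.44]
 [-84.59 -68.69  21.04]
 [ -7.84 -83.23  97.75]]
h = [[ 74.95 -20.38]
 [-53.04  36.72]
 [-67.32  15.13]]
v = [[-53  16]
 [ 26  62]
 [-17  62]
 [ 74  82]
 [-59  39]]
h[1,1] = 36.72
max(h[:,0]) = 74.95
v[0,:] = [-53, 16]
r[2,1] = -83.23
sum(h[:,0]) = -45.40999999999999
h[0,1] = -20.38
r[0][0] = -51.26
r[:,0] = [-51.26, -84.59, -7.84]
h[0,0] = 74.95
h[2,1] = 15.13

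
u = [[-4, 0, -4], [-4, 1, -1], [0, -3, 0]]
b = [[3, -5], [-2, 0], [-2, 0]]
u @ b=[[-4, 20], [-12, 20], [6, 0]]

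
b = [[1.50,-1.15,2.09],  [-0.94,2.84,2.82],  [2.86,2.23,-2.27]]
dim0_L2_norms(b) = [3.36, 3.79, 4.18]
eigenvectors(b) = [[0.37, 0.85, -0.28], [0.37, -0.43, 0.94], [-0.85, 0.29, 0.21]]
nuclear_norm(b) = 11.12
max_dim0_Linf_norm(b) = 2.86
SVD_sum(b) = [[-0.57, -0.09, 0.90],  [-1.39, -0.23, 2.22],  [1.92, 0.31, -3.06]] + [[-0.07, -0.38, -0.08], [0.57, 3.03, 0.67], [0.39, 2.09, 0.46]] + [[2.14, -0.68, 1.27], [-0.11, 0.04, -0.07], [0.55, -0.17, 0.33]]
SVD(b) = [[0.23, 0.10, -0.97], [0.57, -0.82, 0.05], [-0.79, -0.56, -0.25]] @ diag([4.603755649869998, 3.8536512094865976, 2.665034009522682]) @ [[-0.53, -0.09, 0.84], [-0.18, -0.96, -0.21], [-0.83, 0.26, -0.49]]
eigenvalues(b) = [-4.49, 2.8, 3.76]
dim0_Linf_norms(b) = [2.86, 2.84, 2.82]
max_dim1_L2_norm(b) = 4.28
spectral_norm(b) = 4.60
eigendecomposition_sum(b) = [[-0.75, -0.54, 1.39],[-0.76, -0.55, 1.41],[1.72, 1.24, -3.20]] + [[2.58, 0.46, 1.32], [-1.31, -0.23, -0.67], [0.88, 0.16, 0.45]] + [[-0.33, -1.07, -0.62], [1.13, 3.62, 2.08], [0.26, 0.83, 0.48]]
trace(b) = 2.07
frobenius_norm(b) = 6.57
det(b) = -47.28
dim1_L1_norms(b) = [4.74, 6.6, 7.36]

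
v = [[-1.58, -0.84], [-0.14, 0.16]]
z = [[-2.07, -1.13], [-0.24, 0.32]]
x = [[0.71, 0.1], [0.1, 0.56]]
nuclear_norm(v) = 2.00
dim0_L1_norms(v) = [1.72, 1.0]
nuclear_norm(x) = 1.27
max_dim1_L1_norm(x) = 0.81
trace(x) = 1.27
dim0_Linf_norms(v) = [1.58, 0.84]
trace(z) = -1.75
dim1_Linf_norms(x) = [0.71, 0.56]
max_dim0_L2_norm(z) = 2.08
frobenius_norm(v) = 1.80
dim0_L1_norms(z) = [2.31, 1.45]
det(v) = -0.37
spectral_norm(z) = 2.36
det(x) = 0.39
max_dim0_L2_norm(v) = 1.59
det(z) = -0.93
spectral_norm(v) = 1.79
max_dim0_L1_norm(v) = 1.72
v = z @ x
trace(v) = -1.42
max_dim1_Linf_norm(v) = 1.58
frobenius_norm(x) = 0.92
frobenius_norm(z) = 2.39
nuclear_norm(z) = 2.75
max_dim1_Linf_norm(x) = 0.71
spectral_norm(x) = 0.76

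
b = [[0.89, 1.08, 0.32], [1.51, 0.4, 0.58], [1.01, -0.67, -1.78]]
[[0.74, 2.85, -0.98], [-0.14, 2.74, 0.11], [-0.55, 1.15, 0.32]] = b@[[-0.27, 1.55, 0.24], [0.97, 1.45, -1.23], [-0.21, -0.31, 0.42]]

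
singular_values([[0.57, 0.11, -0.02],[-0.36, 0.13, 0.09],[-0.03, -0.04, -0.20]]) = [0.68, 0.24, 0.13]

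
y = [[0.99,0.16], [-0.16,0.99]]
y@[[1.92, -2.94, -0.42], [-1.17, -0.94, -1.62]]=[[1.71, -3.06, -0.68], [-1.47, -0.46, -1.54]]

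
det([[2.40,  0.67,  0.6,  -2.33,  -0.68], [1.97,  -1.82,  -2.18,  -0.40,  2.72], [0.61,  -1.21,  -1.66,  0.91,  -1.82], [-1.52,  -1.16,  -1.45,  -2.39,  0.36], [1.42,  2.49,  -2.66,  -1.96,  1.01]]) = -525.435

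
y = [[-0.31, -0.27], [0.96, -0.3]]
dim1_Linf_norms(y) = [0.31, 0.96]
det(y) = 0.35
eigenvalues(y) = [(-0.3+0.51j), (-0.3-0.51j)]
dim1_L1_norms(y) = [0.58, 1.26]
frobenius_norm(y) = 1.09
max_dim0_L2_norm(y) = 1.01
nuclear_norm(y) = 1.37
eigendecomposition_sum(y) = [[-0.16+0.25j, -0.14-0.08j], [(0.48+0.29j), (-0.15+0.26j)]] + [[-0.16-0.25j,-0.14+0.08j], [(0.48-0.29j),-0.15-0.26j]]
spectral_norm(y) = 1.03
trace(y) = -0.61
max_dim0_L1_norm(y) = 1.27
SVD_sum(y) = [[-0.24, 0.05], [0.98, -0.22]] + [[-0.07, -0.32], [-0.02, -0.08]]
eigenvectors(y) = [[-0.47j, 0.47j],  [-0.88+0.00j, -0.88-0.00j]]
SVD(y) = [[-0.24, 0.97], [0.97, 0.24]] @ diag([1.0315127408690214, 0.34144028090557677]) @ [[0.98,-0.22], [-0.22,-0.98]]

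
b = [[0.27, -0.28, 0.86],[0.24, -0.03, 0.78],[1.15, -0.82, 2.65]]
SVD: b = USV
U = [[-0.29, 0.01, 0.96],[-0.24, 0.97, -0.08],[-0.93, -0.26, -0.28]]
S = [3.24, 0.21, 0.09]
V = [[-0.37, 0.26, -0.89], [-0.30, 0.87, 0.38], [-0.88, -0.41, 0.24]]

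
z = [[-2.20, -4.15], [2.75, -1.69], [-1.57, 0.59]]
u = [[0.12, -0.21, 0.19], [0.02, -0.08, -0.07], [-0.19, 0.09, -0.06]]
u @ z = [[-1.14, -0.03], [-0.15, 0.01], [0.76, 0.6]]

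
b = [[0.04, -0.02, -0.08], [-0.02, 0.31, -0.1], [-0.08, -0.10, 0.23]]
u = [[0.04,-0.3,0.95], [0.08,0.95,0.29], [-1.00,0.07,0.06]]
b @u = [[0.08,-0.04,0.03],[0.12,0.29,0.06],[-0.24,-0.05,-0.09]]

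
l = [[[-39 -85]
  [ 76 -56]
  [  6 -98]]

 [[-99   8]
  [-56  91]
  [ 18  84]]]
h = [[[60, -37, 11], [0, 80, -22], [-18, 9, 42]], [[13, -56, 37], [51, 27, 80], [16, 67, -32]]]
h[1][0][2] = 37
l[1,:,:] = [[-99, 8], [-56, 91], [18, 84]]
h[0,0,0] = 60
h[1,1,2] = 80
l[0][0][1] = -85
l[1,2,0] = 18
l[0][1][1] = -56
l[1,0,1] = 8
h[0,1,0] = 0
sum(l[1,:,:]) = 46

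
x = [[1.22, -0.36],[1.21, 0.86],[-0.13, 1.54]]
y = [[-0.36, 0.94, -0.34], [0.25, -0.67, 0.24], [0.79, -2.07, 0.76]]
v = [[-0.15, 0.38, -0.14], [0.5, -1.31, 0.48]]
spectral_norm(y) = 2.68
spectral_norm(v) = 1.54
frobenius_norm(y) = 2.68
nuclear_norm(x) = 3.52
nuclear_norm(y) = 2.69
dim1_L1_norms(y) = [1.64, 1.16, 3.62]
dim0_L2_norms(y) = [0.9, 2.37, 0.87]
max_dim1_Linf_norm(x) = 1.54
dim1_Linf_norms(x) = [1.22, 1.21, 1.54]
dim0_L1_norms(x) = [2.56, 2.76]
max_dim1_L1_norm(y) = 3.62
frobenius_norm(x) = 2.49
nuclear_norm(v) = 1.55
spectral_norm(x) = 1.88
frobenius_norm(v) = 1.54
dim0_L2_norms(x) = [1.72, 1.8]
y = x @ v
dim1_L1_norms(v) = [0.67, 2.29]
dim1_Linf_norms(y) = [0.94, 0.67, 2.07]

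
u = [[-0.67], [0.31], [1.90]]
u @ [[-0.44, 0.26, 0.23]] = [[0.29, -0.17, -0.15], [-0.14, 0.08, 0.07], [-0.84, 0.49, 0.44]]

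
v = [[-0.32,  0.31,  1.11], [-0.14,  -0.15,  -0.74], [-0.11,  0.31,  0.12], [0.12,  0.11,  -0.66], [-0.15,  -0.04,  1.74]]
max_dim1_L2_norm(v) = 1.75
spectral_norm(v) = 2.31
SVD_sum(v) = [[-0.14, 0.08, 1.15], [0.09, -0.05, -0.72], [-0.02, 0.01, 0.15], [0.08, -0.05, -0.65], [-0.20, 0.12, 1.72]] + [[-0.11, 0.26, -0.03], [0.0, -0.01, 0.00], [-0.12, 0.29, -0.03], [-0.05, 0.12, -0.01], [0.06, -0.16, 0.02]] + [[-0.08, -0.03, -0.01], [-0.23, -0.09, -0.02], [0.02, 0.01, 0.00], [0.09, 0.04, 0.01], [-0.01, -0.00, -0.00]]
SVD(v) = [[0.5, 0.6, -0.31], [-0.31, -0.01, -0.88], [0.07, 0.66, 0.10], [-0.29, 0.27, 0.35], [0.75, -0.36, -0.04]] @ diag([2.313733252831209, 0.4739601024326815, 0.28053565913287]) @ [[-0.12, 0.07, 0.99], [-0.37, 0.92, -0.11], [0.92, 0.38, 0.08]]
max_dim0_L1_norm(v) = 4.37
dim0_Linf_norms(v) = [0.32, 0.31, 1.74]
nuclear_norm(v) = 3.07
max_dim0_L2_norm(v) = 2.29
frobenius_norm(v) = 2.38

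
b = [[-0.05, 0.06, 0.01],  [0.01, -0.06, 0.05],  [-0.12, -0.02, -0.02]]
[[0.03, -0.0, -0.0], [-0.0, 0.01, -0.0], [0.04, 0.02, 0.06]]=b @ [[-0.35, -0.14, -0.37],[0.12, -0.18, -0.28],[0.12, 0.11, -0.3]]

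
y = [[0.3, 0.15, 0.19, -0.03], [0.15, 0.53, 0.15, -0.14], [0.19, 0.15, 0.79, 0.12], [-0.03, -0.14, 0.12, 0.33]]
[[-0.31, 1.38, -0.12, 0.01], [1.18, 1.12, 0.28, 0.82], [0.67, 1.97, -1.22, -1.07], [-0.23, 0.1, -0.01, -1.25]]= y @ [[-3.13,  3.26,  0.37,  -0.12], [2.75,  0.90,  1.37,  1.12], [1.11,  1.47,  -2.09,  -1.09], [-0.21,  0.45,  1.33,  -2.93]]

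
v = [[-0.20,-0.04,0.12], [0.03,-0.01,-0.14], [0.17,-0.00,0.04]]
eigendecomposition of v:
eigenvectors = [[0.80, -0.33, 0.1], [-0.37, 0.65, -0.98], [-0.47, -0.69, -0.20]]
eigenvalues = [-0.25, 0.12, -0.04]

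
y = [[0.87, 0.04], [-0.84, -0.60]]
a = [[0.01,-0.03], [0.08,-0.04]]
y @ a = [[0.01, -0.03], [-0.06, 0.05]]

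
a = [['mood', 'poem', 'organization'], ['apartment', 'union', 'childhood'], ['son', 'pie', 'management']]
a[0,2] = 'organization'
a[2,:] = ['son', 'pie', 'management']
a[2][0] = 'son'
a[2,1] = 'pie'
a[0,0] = 'mood'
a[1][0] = 'apartment'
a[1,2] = 'childhood'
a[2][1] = 'pie'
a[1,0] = 'apartment'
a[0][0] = 'mood'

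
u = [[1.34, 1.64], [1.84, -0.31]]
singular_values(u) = [2.45, 1.4]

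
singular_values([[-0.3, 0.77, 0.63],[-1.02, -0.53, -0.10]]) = [1.19, 1.0]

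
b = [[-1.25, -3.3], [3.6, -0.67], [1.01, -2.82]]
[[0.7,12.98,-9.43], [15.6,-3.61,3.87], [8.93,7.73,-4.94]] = b@[[4.01, -1.62, 1.5],[-1.73, -3.32, 2.29]]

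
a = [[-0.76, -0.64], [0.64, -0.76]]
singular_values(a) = [0.99, 0.99]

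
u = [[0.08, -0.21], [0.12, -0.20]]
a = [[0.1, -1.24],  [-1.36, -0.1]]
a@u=[[-0.14, 0.23], [-0.12, 0.31]]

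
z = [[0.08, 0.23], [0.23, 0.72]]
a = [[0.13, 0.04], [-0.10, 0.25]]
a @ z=[[0.02, 0.06], [0.05, 0.16]]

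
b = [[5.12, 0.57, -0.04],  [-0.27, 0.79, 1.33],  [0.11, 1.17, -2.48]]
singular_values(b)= [5.17, 2.89, 1.22]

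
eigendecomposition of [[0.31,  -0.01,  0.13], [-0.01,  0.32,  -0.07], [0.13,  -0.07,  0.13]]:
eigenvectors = [[0.43, 0.73, 0.54],[-0.21, -0.50, 0.84],[-0.88, 0.48, 0.06]]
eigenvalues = [0.05, 0.4, 0.31]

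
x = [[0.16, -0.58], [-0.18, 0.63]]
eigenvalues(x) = [-0.0, 0.79]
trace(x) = 0.79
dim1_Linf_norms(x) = [0.58, 0.63]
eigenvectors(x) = [[-0.96, 0.67], [-0.27, -0.74]]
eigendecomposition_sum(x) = [[-0.0, -0.00], [-0.0, -0.00]] + [[0.16, -0.58], [-0.18, 0.63]]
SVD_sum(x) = [[0.16, -0.58], [-0.18, 0.63]] + [[-0.00,-0.00], [-0.0,-0.0]]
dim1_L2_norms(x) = [0.6, 0.66]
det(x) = -0.00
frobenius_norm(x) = 0.89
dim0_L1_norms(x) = [0.34, 1.21]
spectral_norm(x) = 0.89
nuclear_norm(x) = 0.89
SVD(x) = [[-0.68, 0.74], [0.74, 0.68]] @ diag([0.88954124218556, 0.004047029895044546]) @ [[-0.27, 0.96], [-0.96, -0.27]]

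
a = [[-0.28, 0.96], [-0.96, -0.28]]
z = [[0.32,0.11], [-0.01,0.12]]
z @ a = [[-0.2, 0.28], [-0.11, -0.04]]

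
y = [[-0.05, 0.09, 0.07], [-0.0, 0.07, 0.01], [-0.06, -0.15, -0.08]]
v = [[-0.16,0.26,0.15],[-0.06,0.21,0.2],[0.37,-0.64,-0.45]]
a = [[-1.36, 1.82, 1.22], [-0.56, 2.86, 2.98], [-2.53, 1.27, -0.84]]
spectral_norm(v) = 0.97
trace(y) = -0.06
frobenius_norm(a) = 5.72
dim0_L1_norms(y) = [0.11, 0.31, 0.16]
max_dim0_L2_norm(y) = 0.19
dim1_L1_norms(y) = [0.21, 0.08, 0.29]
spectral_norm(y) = 0.22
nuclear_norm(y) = 0.32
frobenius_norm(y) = 0.23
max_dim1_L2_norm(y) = 0.18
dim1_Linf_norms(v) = [0.26, 0.21, 0.64]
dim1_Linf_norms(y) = [0.09, 0.07, 0.15]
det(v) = 0.00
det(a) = 1.80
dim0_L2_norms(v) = [0.41, 0.72, 0.51]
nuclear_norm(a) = 7.95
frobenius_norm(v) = 0.98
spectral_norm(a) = 4.94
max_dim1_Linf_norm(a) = 2.98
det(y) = 0.00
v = y @ a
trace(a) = 0.66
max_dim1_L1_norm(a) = 6.4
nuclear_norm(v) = 1.07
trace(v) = -0.40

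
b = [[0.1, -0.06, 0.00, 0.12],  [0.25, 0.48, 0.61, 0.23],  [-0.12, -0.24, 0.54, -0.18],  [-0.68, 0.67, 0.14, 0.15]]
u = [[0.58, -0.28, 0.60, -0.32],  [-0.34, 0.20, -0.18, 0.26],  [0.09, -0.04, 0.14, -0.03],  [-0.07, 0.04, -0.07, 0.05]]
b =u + [[-0.48,0.22,-0.60,0.44], [0.59,0.28,0.79,-0.03], [-0.21,-0.20,0.4,-0.15], [-0.61,0.63,0.21,0.10]]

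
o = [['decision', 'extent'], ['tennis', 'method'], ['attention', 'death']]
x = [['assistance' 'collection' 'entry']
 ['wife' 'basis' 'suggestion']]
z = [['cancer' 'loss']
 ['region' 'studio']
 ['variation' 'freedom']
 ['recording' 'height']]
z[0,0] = 'cancer'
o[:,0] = ['decision', 'tennis', 'attention']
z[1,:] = ['region', 'studio']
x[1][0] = 'wife'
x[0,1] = 'collection'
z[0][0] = 'cancer'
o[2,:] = ['attention', 'death']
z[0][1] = 'loss'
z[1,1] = 'studio'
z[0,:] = ['cancer', 'loss']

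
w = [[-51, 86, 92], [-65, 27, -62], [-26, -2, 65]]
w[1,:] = [-65, 27, -62]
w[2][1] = -2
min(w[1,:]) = -65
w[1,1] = 27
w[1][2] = -62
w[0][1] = 86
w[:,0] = [-51, -65, -26]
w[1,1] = 27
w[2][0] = -26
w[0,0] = -51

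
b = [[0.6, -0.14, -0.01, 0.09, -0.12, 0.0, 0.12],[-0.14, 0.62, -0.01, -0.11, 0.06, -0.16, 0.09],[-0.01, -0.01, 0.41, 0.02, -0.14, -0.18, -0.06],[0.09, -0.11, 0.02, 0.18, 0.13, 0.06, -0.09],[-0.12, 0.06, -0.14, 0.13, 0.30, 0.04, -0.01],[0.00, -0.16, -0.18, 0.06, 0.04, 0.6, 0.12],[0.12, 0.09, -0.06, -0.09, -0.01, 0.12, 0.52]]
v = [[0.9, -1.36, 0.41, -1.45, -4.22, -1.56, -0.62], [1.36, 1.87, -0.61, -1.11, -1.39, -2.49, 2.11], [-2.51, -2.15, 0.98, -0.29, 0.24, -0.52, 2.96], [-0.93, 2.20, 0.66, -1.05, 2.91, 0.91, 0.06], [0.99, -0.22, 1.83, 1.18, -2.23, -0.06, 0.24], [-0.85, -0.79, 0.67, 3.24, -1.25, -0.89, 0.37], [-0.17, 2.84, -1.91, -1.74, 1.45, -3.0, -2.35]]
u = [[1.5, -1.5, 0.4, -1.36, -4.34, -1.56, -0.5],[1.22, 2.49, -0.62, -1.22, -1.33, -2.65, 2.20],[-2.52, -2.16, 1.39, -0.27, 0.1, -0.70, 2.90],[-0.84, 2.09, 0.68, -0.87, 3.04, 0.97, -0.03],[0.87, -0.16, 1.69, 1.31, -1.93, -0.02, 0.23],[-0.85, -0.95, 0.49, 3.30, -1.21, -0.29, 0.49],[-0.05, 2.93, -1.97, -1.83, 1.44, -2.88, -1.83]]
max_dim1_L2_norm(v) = 5.6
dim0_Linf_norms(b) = [0.6, 0.62, 0.41, 0.18, 0.3, 0.6, 0.52]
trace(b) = 3.23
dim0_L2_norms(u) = [3.5, 5.2, 3.15, 4.49, 6.09, 4.39, 4.14]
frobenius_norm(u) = 11.95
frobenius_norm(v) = 11.82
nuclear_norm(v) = 26.90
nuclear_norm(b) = 3.23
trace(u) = 0.46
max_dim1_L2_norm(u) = 5.43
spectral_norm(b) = 0.88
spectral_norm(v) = 7.45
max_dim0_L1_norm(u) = 13.39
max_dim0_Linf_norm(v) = 4.22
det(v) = 1494.69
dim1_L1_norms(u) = [11.16, 11.73, 10.04, 8.52, 6.21, 7.58, 12.93]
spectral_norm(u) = 7.55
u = b + v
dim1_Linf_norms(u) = [4.34, 2.65, 2.9, 3.04, 1.93, 3.3, 2.93]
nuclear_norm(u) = 26.74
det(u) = 979.10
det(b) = 0.00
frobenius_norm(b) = 1.44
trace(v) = -2.77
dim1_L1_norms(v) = [10.52, 10.94, 9.65, 8.72, 6.75, 8.06, 13.46]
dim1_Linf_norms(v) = [4.22, 2.49, 2.96, 2.91, 2.23, 3.24, 3.0]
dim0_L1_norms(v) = [7.71, 11.43, 7.07, 10.06, 13.69, 9.43, 8.71]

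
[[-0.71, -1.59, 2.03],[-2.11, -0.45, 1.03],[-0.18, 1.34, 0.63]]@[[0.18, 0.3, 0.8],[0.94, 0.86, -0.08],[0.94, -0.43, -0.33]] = [[0.29, -2.45, -1.11], [0.17, -1.46, -1.99], [1.82, 0.83, -0.46]]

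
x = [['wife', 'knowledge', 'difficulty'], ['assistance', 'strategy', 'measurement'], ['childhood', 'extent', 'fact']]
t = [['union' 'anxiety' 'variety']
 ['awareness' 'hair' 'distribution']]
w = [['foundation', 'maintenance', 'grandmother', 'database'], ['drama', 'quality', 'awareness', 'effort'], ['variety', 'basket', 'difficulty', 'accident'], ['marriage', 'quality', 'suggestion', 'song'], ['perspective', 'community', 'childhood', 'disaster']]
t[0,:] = ['union', 'anxiety', 'variety']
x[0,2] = 'difficulty'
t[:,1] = ['anxiety', 'hair']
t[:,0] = ['union', 'awareness']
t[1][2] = 'distribution'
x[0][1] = 'knowledge'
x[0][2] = 'difficulty'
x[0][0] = 'wife'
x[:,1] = ['knowledge', 'strategy', 'extent']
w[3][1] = 'quality'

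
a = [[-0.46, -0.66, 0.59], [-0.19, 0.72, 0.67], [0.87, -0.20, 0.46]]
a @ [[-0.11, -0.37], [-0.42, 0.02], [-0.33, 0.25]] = [[0.13, 0.30],[-0.5, 0.25],[-0.16, -0.21]]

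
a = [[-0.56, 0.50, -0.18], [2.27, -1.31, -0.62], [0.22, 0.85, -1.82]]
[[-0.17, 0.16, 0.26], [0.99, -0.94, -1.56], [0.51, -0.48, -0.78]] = a @ [[0.22, -0.21, -0.35], [-0.21, 0.2, 0.33], [-0.35, 0.33, 0.54]]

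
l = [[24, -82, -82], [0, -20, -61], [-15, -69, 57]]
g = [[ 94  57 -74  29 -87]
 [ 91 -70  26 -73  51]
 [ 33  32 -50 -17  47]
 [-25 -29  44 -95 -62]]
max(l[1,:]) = 0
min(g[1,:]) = -73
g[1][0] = 91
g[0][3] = 29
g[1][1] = -70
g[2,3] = -17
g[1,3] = -73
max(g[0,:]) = 94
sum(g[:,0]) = 193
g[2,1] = 32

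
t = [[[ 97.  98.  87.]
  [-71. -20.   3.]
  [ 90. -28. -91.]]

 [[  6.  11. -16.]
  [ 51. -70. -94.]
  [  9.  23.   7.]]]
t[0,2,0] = 90.0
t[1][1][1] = -70.0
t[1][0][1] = 11.0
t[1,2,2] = 7.0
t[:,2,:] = [[90.0, -28.0, -91.0], [9.0, 23.0, 7.0]]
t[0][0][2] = 87.0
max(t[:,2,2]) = 7.0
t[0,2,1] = -28.0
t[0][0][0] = 97.0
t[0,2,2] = -91.0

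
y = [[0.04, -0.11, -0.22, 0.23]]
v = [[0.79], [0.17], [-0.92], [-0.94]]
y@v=[[-0.0]]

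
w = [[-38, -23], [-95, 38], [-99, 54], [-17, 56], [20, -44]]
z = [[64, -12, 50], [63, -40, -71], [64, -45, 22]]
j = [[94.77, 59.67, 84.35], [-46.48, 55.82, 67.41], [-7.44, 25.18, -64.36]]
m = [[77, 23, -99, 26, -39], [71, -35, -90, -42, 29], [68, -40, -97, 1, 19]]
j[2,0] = -7.44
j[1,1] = 55.82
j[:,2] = [84.35, 67.41, -64.36]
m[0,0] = 77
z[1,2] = -71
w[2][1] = 54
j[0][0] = 94.77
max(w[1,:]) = 38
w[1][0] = -95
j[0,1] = 59.67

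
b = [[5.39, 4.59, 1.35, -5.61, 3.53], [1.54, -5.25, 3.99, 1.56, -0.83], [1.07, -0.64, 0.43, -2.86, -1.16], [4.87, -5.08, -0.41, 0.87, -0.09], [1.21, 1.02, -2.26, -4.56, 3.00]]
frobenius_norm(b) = 15.62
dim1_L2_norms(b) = [9.79, 7.0, 3.36, 7.1, 6.12]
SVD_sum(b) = [[2.61, 5.36, -1.07, -5.82, 3.34], [-1.29, -2.64, 0.53, 2.87, -1.65], [0.37, 0.77, -0.15, -0.83, 0.48], [-0.62, -1.27, 0.25, 1.38, -0.79], [1.52, 3.12, -0.62, -3.39, 1.95]] + [[2.39,-1.78,0.82,-0.55,0.29], [3.65,-2.72,1.25,-0.84,0.45], [1.27,-0.94,0.43,-0.29,0.16], [4.78,-3.55,1.63,-1.09,0.59], [0.63,-0.47,0.21,-0.14,0.08]] + [[-0.01, 0.70, 1.77, 0.19, -0.23], [-0.01, 0.73, 1.83, 0.19, -0.23], [-0.00, 0.01, 0.01, 0.00, -0.0], [0.01, -0.79, -1.98, -0.21, 0.25], [0.01, -0.92, -2.3, -0.24, 0.30]] + [[0.36, 0.28, -0.14, 0.57, 0.21], [-0.47, -0.36, 0.18, -0.74, -0.28], [-1.04, -0.81, 0.41, -1.64, -0.61], [0.52, 0.41, -0.21, 0.83, 0.31], [-0.55, -0.43, 0.22, -0.86, -0.32]] + [[0.04, 0.03, -0.02, -0.01, -0.09], [-0.35, -0.26, 0.20, 0.07, 0.88], [0.47, 0.34, -0.27, -0.10, -1.18], [0.18, 0.13, -0.1, -0.04, -0.45], [-0.4, -0.29, 0.23, 0.08, 1.0]]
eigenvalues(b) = [(-3.76+3.29j), (-3.76-3.29j), (4.39+4j), (4.39-4j), (3.18+0j)]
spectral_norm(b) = 11.64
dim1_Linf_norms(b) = [5.61, 5.25, 2.86, 5.08, 4.56]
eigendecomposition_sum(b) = [[(-0.02+0.06j),0.25+0.01j,(-0.1-0.14j),-0.07-0.09j,0.04-0.04j], [0.05-0.79j,(-2.87+0.73j),1.65+1.25j,1.08+0.88j,-0.35+0.56j], [(0.59-0.07j),-0.90-2.01j,(-0.7+1.37j),(-0.51+0.9j),(-0.45-0.19j)], [(0.54-0.56j),(-2.6-1.27j),(0.45+1.97j),0.25+1.34j,-0.61+0.20j], [(0.56-0.02j),(-0.7-1.98j),(-0.77+1.25j),(-0.55+0.82j),(-0.42-0.21j)]] + [[(-0.02-0.06j), (0.25-0.01j), -0.10+0.14j, (-0.07+0.09j), (0.04+0.04j)], [0.05+0.79j, (-2.87-0.73j), (1.65-1.25j), (1.08-0.88j), -0.35-0.56j], [(0.59+0.07j), (-0.9+2.01j), (-0.7-1.37j), (-0.51-0.9j), (-0.45+0.19j)], [(0.54+0.56j), (-2.6+1.27j), (0.45-1.97j), (0.25-1.34j), -0.61-0.20j], [0.56+0.02j, (-0.7+1.98j), (-0.77-1.25j), -0.55-0.82j, -0.42+0.21j]] + [[(2.57+1.09j), (2.01-1.98j), 0.30-1.64j, (-2.66+3.15j), 2.15-1.08j], [0.60-0.02j, (0.21-0.57j), -0.09-0.34j, -0.23+0.85j, (0.32-0.4j)], [(-0.2+0.66j), (0.54+0.44j), 0.41+0.03j, -0.84-0.57j, 0.32+0.50j], [1.89-0.72j, 0.06-2.05j, (-0.67-1.01j), 0.19+2.99j, (0.58-1.65j)], [(0.35+1.24j), 1.29+0.15j, 0.67-0.36j, -1.89-0.05j, (1+0.46j)]] + [[(2.57-1.09j), 2.01+1.98j, 0.30+1.64j, -2.66-3.15j, 2.15+1.08j], [(0.6+0.02j), (0.21+0.57j), -0.09+0.34j, (-0.23-0.85j), 0.32+0.40j], [(-0.2-0.66j), 0.54-0.44j, 0.41-0.03j, -0.84+0.57j, (0.32-0.5j)], [1.89+0.72j, 0.06+2.05j, -0.67+1.01j, (0.19-2.99j), 0.58+1.65j], [(0.35-1.24j), (1.29-0.15j), (0.67+0.36j), -1.89+0.05j, 1.00-0.46j]] + [[0.28-0.00j, 0.07+0.00j, (0.96+0j), -0.15+0.00j, (-0.85+0j)],[(0.25-0j), 0.06+0.00j, 0.86+0.00j, (-0.13+0j), (-0.77+0j)],[0.30-0.00j, (0.07+0j), (1.01+0j), -0.16+0.00j, (-0.9+0j)],[0.01-0.00j, 0j, (0.03+0j), -0.00+0.00j, -0.03+0.00j],[-0.61+0.00j, (-0.15-0j), (-2.06-0j), 0.32-0.00j, (1.83-0j)]]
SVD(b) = [[-0.78,  -0.36,  -0.45,  0.26,  -0.05], [0.38,  -0.55,  -0.46,  -0.33,  0.48], [-0.11,  -0.19,  -0.00,  -0.73,  -0.64], [0.18,  -0.72,  0.5,  0.37,  -0.24], [-0.45,  -0.09,  0.58,  -0.39,  0.55]] @ diag([11.638724946954131, 8.73240599976845, 4.31487045017678, 3.040279063891395, 2.0983000920294024]) @ [[-0.29, -0.59, 0.12, 0.64, -0.37], [-0.76, 0.56, -0.26, 0.17, -0.09], [0.0, -0.37, -0.92, -0.10, 0.12], [0.47, 0.36, -0.18, 0.74, 0.28], [-0.35, -0.26, 0.20, 0.07, 0.87]]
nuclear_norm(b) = 29.82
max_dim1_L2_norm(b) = 9.79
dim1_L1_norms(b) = [20.47, 13.17, 6.16, 11.32, 12.05]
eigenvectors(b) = [[(0.05+0.01j), 0.05-0.01j, (-0.74+0j), (-0.74-0j), -0.36+0.00j],[-0.58+0.00j, -0.58-0.00j, (-0.14+0.07j), (-0.14-0.07j), (-0.33+0j)],[(-0.07-0.42j), -0.07+0.42j, (-0.02-0.18j), -0.02+0.18j, -0.38+0.00j],[(-0.43-0.36j), (-0.43+0.36j), (-0.39+0.37j), -0.39-0.37j, (-0.01+0j)],[(-0.04-0.41j), (-0.04+0.41j), -0.21-0.26j, -0.21+0.26j, (0.78+0j)]]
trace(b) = 4.44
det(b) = 2797.62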